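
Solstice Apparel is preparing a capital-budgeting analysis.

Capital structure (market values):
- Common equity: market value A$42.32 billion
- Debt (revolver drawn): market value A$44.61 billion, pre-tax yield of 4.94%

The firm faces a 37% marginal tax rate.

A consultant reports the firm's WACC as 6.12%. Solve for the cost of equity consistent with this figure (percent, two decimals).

Total capital V = 42.32 + 44.61 = 86.93.
Equity weight = 42.32/86.93 = 0.4868.
Revolver drawn weight = 44.61/86.93 = 0.5132.
Debt contribution = 0.5132 × 4.94% × (1 − 37%) = 1.5971%.
Required equity contribution = 6.12% − 1.5971% = 4.5229%.
Re = 4.5229% / 0.4868 = 9.2906%.

9.29%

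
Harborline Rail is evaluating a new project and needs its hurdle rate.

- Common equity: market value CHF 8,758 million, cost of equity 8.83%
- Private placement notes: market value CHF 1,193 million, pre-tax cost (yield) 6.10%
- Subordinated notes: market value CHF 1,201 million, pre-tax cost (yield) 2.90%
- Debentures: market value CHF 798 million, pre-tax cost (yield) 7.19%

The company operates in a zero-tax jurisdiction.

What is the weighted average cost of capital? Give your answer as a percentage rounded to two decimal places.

Total capital V = 8758 + 1193 + 1201 + 798 = 11950.
Equity: weight = 8758/11950 = 0.7329; cost = 8.83%.
Private placement notes: weight = 1193/11950 = 0.0998; after-tax cost = 6.1% × (1 − 0%) = 6.1000%.
Subordinated notes: weight = 1201/11950 = 0.1005; after-tax cost = 2.9% × (1 − 0%) = 2.9000%.
Debentures: weight = 798/11950 = 0.0668; after-tax cost = 7.19% × (1 − 0%) = 7.1900%.
WACC = 0.7329 × 8.8300% + 0.0998 × 6.1000% + 0.1005 × 2.9000% + 0.0668 × 7.1900% = 7.8520%.

7.85%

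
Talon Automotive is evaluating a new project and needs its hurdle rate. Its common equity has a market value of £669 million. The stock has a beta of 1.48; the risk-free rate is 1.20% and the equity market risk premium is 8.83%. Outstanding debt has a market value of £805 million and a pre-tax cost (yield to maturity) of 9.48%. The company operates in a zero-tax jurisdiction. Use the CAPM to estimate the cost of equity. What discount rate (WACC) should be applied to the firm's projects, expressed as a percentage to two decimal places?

Cost of equity via CAPM: Re = 1.2% + 1.48 × 8.83% = 14.2684%.
Total capital V = 669 + 805 = 1474.
Equity: weight = 669/1474 = 0.4539; cost = 14.2684%.
Debt: weight = 805/1474 = 0.5461; after-tax cost = 9.48% × (1 − 0%) = 9.4800%.
WACC = 0.4539 × 14.2684% + 0.5461 × 9.4800% = 11.6533%.

11.65%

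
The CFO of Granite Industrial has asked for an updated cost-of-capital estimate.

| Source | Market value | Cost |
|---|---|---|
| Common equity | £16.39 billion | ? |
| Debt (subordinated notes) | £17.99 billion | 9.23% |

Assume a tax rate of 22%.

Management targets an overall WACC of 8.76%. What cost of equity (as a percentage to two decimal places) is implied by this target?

10.47%

Total capital V = 16.39 + 17.99 = 34.38.
Equity weight = 16.39/34.38 = 0.4767.
Subordinated notes weight = 17.99/34.38 = 0.5233.
Debt contribution = 0.5233 × 9.23% × (1 − 22%) = 3.7672%.
Required equity contribution = 8.76% − 3.7672% = 4.9928%.
Re = 4.9928% / 0.4767 = 10.4729%.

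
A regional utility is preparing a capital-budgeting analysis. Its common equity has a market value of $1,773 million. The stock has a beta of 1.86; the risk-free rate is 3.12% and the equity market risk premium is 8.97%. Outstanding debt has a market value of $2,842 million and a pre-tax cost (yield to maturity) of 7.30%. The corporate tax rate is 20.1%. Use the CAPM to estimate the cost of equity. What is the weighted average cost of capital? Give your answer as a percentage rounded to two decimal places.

Cost of equity via CAPM: Re = 3.12% + 1.86 × 8.97% = 19.8042%.
Total capital V = 1773 + 2842 = 4615.
Equity: weight = 1773/4615 = 0.3842; cost = 19.8042%.
Debt: weight = 2842/4615 = 0.6158; after-tax cost = 7.3% × (1 − 20.1%) = 5.8327%.
WACC = 0.3842 × 19.8042% + 0.6158 × 5.8327% = 11.2003%.

11.20%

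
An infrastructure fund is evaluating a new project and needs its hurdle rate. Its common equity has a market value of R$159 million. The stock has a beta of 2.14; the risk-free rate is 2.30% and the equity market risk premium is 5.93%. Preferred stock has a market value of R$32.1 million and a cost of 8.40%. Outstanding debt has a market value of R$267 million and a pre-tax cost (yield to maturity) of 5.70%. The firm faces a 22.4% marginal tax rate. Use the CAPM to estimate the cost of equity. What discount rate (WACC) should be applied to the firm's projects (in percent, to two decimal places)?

Cost of equity via CAPM: Re = 2.3% + 2.14 × 5.93% = 14.9902%.
Total capital V = 159 + 32.1 + 267 = 458.1.
Equity: weight = 159/458.1 = 0.3471; cost = 14.9902%.
Preferred: weight = 32.1/458.1 = 0.0701; cost = 8.4%.
Debt: weight = 267/458.1 = 0.5828; after-tax cost = 5.7% × (1 − 22.4%) = 4.4232%.
WACC = 0.3471 × 14.9902% + 0.0701 × 8.4000% + 0.5828 × 4.4232% = 8.3695%.

8.37%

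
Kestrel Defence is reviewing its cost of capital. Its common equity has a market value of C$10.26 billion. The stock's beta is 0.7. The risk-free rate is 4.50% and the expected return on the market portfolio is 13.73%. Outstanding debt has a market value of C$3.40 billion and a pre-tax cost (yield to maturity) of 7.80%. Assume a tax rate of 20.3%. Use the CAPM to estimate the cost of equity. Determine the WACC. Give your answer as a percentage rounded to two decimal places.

9.78%

Market risk premium = 13.73% − 4.5% = 9.23%.
Cost of equity via CAPM: Re = 4.5% + 0.7 × 9.23% = 10.9610%.
Total capital V = 10.26 + 3.4 = 13.66.
Equity: weight = 10.26/13.66 = 0.7511; cost = 10.961%.
Debt: weight = 3.4/13.66 = 0.2489; after-tax cost = 7.8% × (1 − 20.3%) = 6.2166%.
WACC = 0.7511 × 10.9610% + 0.2489 × 6.2166% = 9.7801%.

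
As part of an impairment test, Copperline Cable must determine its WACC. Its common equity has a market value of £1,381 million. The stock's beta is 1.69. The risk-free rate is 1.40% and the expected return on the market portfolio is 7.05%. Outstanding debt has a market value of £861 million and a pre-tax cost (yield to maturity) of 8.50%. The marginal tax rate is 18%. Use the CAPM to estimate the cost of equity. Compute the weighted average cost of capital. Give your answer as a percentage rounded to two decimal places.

Market risk premium = 7.05% − 1.4% = 5.65%.
Cost of equity via CAPM: Re = 1.4% + 1.69 × 5.65% = 10.9485%.
Total capital V = 1381 + 861 = 2242.
Equity: weight = 1381/2242 = 0.6160; cost = 10.9485%.
Debt: weight = 861/2242 = 0.3840; after-tax cost = 8.5% × (1 − 18%) = 6.9700%.
WACC = 0.6160 × 10.9485% + 0.3840 × 6.9700% = 9.4206%.

9.42%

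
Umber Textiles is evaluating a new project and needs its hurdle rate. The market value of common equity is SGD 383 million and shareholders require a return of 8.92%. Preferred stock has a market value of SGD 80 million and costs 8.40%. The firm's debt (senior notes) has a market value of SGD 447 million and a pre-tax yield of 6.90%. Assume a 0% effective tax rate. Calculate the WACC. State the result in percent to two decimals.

7.88%

Total capital V = 383 + 80 + 447 = 910.
Equity: weight = 383/910 = 0.4209; cost = 8.92%.
Preferred: weight = 80/910 = 0.0879; cost = 8.4%.
Senior notes: weight = 447/910 = 0.4912; after-tax cost = 6.9% × (1 − 0%) = 6.9000%.
WACC = 0.4209 × 8.9200% + 0.0879 × 8.4000% + 0.4912 × 6.9000% = 7.8820%.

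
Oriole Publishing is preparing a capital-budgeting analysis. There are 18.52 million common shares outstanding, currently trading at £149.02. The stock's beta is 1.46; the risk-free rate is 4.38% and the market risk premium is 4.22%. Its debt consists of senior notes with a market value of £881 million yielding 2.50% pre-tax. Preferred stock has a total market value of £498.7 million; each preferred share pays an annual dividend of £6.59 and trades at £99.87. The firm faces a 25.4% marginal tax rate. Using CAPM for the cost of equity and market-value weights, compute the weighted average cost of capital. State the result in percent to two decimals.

Cost of equity via CAPM: Re = 4.38% + 1.46 × 4.22% = 10.5412%.
Cost of preferred: Rp = 6.59 / 99.87 = 6.5986%.
Market value of equity E = 149.02 × 18.52m = 2759.8504m.
Total capital V = 2759.8504 + 498.7 + 881 = 4139.5504.
Equity: weight = 2759.8504/4139.5504 = 0.6667; cost = 10.5412%.
Preferred: weight = 498.7/4139.5504 = 0.1205; cost = 6.5986%.
Senior notes: weight = 881/4139.5504 = 0.2128; after-tax cost = 2.5% × (1 − 25.4%) = 1.8650%.
WACC = 0.6667 × 10.5412% + 0.1205 × 6.5986% + 0.2128 × 1.8650% = 8.2197%.

8.22%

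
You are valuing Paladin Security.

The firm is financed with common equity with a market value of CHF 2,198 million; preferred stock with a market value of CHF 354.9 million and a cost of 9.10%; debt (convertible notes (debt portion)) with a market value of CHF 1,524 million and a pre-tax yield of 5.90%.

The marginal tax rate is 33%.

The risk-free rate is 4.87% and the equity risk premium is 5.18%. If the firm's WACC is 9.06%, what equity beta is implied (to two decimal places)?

1.49

Total capital V = 2198 + 354.9 + 1524 = 4076.9.
Equity weight = 2198/4076.9 = 0.5391.
Preferred weight = 354.9/4076.9 = 0.0871.
Convertible notes (debt portion) weight = 1524/4076.9 = 0.3738.
Debt contribution = 0.3738 × 5.9% × (1 − 33%) = 1.4777%.
Preferred contribution = 0.0871 × 9.1% = 0.7922%.
Required equity contribution = 9.06% − 2.2699% = 6.7901%  ⇒  Re = 12.5945%.
CAPM: 12.5945% = 4.87% + β × 5.18%  ⇒  β = 1.4912.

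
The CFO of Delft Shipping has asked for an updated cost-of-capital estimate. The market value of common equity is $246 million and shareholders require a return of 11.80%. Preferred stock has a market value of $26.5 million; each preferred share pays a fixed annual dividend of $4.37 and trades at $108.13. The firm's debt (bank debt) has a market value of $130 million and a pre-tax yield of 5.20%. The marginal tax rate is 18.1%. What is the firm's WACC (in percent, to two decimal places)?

Cost of preferred: Rp = 4.37 / 108.13 = 4.0414%.
Total capital V = 246 + 26.5 + 130 = 402.5.
Equity: weight = 246/402.5 = 0.6112; cost = 11.8%.
Preferred: weight = 26.5/402.5 = 0.0658; cost = 4.0414%.
Bank debt: weight = 130/402.5 = 0.3230; after-tax cost = 5.2% × (1 − 18.1%) = 4.2588%.
WACC = 0.6112 × 11.8000% + 0.0658 × 4.0414% + 0.3230 × 4.2588% = 8.8535%.

8.85%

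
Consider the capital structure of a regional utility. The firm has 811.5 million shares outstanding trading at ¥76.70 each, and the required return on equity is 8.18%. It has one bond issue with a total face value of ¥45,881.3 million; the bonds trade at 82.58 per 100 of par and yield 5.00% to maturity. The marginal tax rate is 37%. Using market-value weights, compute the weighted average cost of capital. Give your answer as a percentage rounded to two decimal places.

6.28%

Market value of equity E = 76.7 × 811.5m = 62242.05m. Market value of debt D = 45881.3m × 82.58/100 = 37888.77754m.
Total capital V = 62242.05 + 37888.77754 = 100130.82754.
Equity: weight = 62242.05/100130.82754 = 0.6216; cost = 8.18%.
Bonds outstanding: weight = 37888.77754/100130.82754 = 0.3784; after-tax cost = 5% × (1 − 37%) = 3.1500%.
WACC = 0.6216 × 8.1800% + 0.3784 × 3.1500% = 6.2767%.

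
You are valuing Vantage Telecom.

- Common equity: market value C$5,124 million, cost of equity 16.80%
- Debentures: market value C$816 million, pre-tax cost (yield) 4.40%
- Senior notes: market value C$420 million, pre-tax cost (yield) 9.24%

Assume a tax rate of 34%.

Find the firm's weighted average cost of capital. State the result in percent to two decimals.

14.31%

Total capital V = 5124 + 816 + 420 = 6360.
Equity: weight = 5124/6360 = 0.8057; cost = 16.8%.
Debentures: weight = 816/6360 = 0.1283; after-tax cost = 4.4% × (1 − 34%) = 2.9040%.
Senior notes: weight = 420/6360 = 0.0660; after-tax cost = 9.24% × (1 − 34%) = 6.0984%.
WACC = 0.8057 × 16.8000% + 0.1283 × 2.9040% + 0.0660 × 6.0984% = 14.3104%.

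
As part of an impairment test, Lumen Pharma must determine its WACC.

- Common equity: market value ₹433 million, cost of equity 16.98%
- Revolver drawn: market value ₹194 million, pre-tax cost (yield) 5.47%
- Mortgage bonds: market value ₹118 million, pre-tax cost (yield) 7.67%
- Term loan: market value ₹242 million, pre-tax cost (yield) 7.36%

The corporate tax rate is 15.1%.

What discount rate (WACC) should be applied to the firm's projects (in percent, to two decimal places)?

10.67%

Total capital V = 433 + 194 + 118 + 242 = 987.
Equity: weight = 433/987 = 0.4387; cost = 16.98%.
Revolver drawn: weight = 194/987 = 0.1966; after-tax cost = 5.47% × (1 − 15.1%) = 4.6440%.
Mortgage bonds: weight = 118/987 = 0.1196; after-tax cost = 7.67% × (1 − 15.1%) = 6.5118%.
Term loan: weight = 242/987 = 0.2452; after-tax cost = 7.36% × (1 − 15.1%) = 6.2486%.
WACC = 0.4387 × 16.9800% + 0.1966 × 4.6440% + 0.1196 × 6.5118% + 0.2452 × 6.2486% = 10.6726%.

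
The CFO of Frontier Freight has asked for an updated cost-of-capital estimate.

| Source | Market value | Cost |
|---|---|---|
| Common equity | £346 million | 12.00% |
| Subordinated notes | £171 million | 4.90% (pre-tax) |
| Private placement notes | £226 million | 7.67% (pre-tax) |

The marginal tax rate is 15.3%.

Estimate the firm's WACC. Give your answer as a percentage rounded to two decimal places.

Total capital V = 346 + 171 + 226 = 743.
Equity: weight = 346/743 = 0.4657; cost = 12%.
Subordinated notes: weight = 171/743 = 0.2301; after-tax cost = 4.9% × (1 − 15.3%) = 4.1503%.
Private placement notes: weight = 226/743 = 0.3042; after-tax cost = 7.67% × (1 − 15.3%) = 6.4965%.
WACC = 0.4657 × 12.0000% + 0.2301 × 4.1503% + 0.3042 × 6.4965% = 8.5194%.

8.52%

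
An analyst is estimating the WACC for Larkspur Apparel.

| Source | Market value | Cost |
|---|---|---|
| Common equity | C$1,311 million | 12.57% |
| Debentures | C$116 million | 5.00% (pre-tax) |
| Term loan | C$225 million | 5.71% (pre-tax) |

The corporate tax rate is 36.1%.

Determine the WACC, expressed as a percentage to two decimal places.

10.70%

Total capital V = 1311 + 116 + 225 = 1652.
Equity: weight = 1311/1652 = 0.7936; cost = 12.57%.
Debentures: weight = 116/1652 = 0.0702; after-tax cost = 5% × (1 − 36.1%) = 3.1950%.
Term loan: weight = 225/1652 = 0.1362; after-tax cost = 5.71% × (1 − 36.1%) = 3.6487%.
WACC = 0.7936 × 12.5700% + 0.0702 × 3.1950% + 0.1362 × 3.6487% = 10.6966%.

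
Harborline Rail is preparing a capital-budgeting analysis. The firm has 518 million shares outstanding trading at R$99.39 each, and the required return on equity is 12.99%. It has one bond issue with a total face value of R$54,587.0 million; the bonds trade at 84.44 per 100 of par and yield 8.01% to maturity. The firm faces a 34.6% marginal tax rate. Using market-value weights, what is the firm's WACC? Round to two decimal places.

9.33%

Market value of equity E = 99.39 × 518m = 51484.02m. Market value of debt D = 54587m × 84.44/100 = 46093.2628m.
Total capital V = 51484.02 + 46093.2628 = 97577.2828.
Equity: weight = 51484.02/97577.2828 = 0.5276; cost = 12.99%.
Bonds outstanding: weight = 46093.2628/97577.2828 = 0.4724; after-tax cost = 8.01% × (1 − 34.6%) = 5.2385%.
WACC = 0.5276 × 12.9900% + 0.4724 × 5.2385% = 9.3284%.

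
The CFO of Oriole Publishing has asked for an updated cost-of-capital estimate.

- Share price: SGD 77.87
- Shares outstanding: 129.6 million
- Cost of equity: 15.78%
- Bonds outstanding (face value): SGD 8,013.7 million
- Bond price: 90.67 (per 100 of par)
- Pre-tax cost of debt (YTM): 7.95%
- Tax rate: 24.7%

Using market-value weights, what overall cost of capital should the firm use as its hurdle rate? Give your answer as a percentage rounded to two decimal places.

11.68%

Market value of equity E = 77.87 × 129.6m = 10091.952m. Market value of debt D = 8013.7m × 90.67/100 = 7266.02179m.
Total capital V = 10091.952 + 7266.02179 = 17357.97379.
Equity: weight = 10091.952/17357.97379 = 0.5814; cost = 15.78%.
Bonds outstanding: weight = 7266.02179/17357.97379 = 0.4186; after-tax cost = 7.95% × (1 − 24.7%) = 5.9863%.
WACC = 0.5814 × 15.7800% + 0.4186 × 5.9863% = 11.6804%.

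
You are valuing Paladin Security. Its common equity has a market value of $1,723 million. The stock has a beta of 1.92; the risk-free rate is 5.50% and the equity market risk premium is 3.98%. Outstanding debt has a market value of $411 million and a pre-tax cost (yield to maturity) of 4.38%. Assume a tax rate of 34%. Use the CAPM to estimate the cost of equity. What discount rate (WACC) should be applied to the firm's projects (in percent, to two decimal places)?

11.17%

Cost of equity via CAPM: Re = 5.5% + 1.92 × 3.98% = 13.1416%.
Total capital V = 1723 + 411 = 2134.
Equity: weight = 1723/2134 = 0.8074; cost = 13.1416%.
Debt: weight = 411/2134 = 0.1926; after-tax cost = 4.38% × (1 − 34%) = 2.8908%.
WACC = 0.8074 × 13.1416% + 0.1926 × 2.8908% = 11.1673%.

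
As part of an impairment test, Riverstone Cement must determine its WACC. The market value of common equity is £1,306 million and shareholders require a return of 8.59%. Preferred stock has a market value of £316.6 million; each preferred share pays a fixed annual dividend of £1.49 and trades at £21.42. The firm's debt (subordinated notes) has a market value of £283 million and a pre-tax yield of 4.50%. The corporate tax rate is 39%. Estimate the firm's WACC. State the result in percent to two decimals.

7.45%

Cost of preferred: Rp = 1.49 / 21.42 = 6.9561%.
Total capital V = 1306 + 316.6 + 283 = 1905.6.
Equity: weight = 1306/1905.6 = 0.6853; cost = 8.59%.
Preferred: weight = 316.6/1905.6 = 0.1661; cost = 6.9561%.
Subordinated notes: weight = 283/1905.6 = 0.1485; after-tax cost = 4.5% × (1 − 39%) = 2.7450%.
WACC = 0.6853 × 8.5900% + 0.1661 × 6.9561% + 0.1485 × 2.7450% = 7.4505%.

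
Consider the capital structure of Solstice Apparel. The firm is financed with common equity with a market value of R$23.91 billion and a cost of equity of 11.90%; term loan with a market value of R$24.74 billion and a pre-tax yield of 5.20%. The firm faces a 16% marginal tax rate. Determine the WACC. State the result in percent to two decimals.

8.07%

Total capital V = 23.91 + 24.74 = 48.65.
Equity: weight = 23.91/48.65 = 0.4915; cost = 11.9%.
Term loan: weight = 24.74/48.65 = 0.5085; after-tax cost = 5.2% × (1 − 16%) = 4.3680%.
WACC = 0.4915 × 11.9000% + 0.5085 × 4.3680% = 8.0697%.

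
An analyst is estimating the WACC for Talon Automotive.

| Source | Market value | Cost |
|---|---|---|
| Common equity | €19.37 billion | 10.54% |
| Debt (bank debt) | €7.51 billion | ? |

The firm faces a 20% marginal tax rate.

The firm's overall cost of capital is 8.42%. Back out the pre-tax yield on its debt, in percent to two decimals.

Total capital V = 19.37 + 7.51 = 26.88.
Equity weight = 19.37/26.88 = 0.7206.
Bank debt weight = 7.51/26.88 = 0.2794.
Equity contribution = 0.7206 × 10.54% = 7.5952%.
Remaining for debt = 8.42% − 7.5952% = 0.8248%.
Rd × (1 − 20%) × 0.2794 = 0.8248%  ⇒  Rd = 3.6900%.

3.69%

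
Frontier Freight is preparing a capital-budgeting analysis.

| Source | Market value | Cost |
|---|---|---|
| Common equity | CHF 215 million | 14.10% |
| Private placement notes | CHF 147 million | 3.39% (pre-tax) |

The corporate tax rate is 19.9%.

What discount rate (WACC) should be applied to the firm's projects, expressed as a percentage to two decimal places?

9.48%

Total capital V = 215 + 147 = 362.
Equity: weight = 215/362 = 0.5939; cost = 14.1%.
Private placement notes: weight = 147/362 = 0.4061; after-tax cost = 3.39% × (1 − 19.9%) = 2.7154%.
WACC = 0.5939 × 14.1000% + 0.4061 × 2.7154% = 9.4770%.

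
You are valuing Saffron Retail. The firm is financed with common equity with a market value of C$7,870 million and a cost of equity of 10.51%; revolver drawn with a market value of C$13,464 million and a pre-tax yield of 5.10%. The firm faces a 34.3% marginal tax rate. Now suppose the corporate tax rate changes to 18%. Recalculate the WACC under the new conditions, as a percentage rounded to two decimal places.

6.52%

After the change:
Total capital V = 7870 + 13464 = 21334.
Equity: weight = 7870/21334 = 0.3689; cost = 10.51%.
Revolver drawn: weight = 13464/21334 = 0.6311; after-tax cost = 5.1% × (1 − 18%) = 4.1820%.
WACC = 0.3689 × 10.5100% + 0.6311 × 4.1820% = 6.5164%.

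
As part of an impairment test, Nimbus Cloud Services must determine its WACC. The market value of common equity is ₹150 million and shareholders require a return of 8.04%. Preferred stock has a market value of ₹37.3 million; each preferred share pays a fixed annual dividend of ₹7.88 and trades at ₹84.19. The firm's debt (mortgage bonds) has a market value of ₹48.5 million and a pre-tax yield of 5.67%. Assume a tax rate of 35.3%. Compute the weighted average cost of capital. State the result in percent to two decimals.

7.35%

Cost of preferred: Rp = 7.88 / 84.19 = 9.3598%.
Total capital V = 150 + 37.3 + 48.5 = 235.8.
Equity: weight = 150/235.8 = 0.6361; cost = 8.04%.
Preferred: weight = 37.3/235.8 = 0.1582; cost = 9.3598%.
Mortgage bonds: weight = 48.5/235.8 = 0.2057; after-tax cost = 5.67% × (1 − 35.3%) = 3.6685%.
WACC = 0.6361 × 8.0400% + 0.1582 × 9.3598% + 0.2057 × 3.6685% = 7.3496%.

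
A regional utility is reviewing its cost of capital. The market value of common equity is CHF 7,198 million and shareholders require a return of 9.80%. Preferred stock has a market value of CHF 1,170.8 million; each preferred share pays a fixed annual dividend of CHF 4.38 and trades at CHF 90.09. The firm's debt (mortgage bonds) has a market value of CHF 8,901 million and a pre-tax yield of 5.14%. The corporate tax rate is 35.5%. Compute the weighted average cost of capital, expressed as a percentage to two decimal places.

6.12%

Cost of preferred: Rp = 4.38 / 90.09 = 4.8618%.
Total capital V = 7198 + 1170.8 + 8901 = 17269.8.
Equity: weight = 7198/17269.8 = 0.4168; cost = 9.8%.
Preferred: weight = 1170.8/17269.8 = 0.0678; cost = 4.8618%.
Mortgage bonds: weight = 8901/17269.8 = 0.5154; after-tax cost = 5.14% × (1 − 35.5%) = 3.3153%.
WACC = 0.4168 × 9.8000% + 0.0678 × 4.8618% + 0.5154 × 3.3153% = 6.1229%.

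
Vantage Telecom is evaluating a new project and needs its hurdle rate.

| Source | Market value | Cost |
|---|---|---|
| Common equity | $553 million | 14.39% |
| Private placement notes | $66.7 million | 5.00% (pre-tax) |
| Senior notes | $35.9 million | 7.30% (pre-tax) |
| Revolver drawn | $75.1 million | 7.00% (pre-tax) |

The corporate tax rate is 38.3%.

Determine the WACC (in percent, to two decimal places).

Total capital V = 553 + 66.7 + 35.9 + 75.1 = 730.7.
Equity: weight = 553/730.7 = 0.7568; cost = 14.39%.
Private placement notes: weight = 66.7/730.7 = 0.0913; after-tax cost = 5% × (1 − 38.3%) = 3.0850%.
Senior notes: weight = 35.9/730.7 = 0.0491; after-tax cost = 7.3% × (1 − 38.3%) = 4.5041%.
Revolver drawn: weight = 75.1/730.7 = 0.1028; after-tax cost = 7% × (1 − 38.3%) = 4.3190%.
WACC = 0.7568 × 14.3900% + 0.0913 × 3.0850% + 0.0491 × 4.5041% + 0.1028 × 4.3190% = 11.8373%.

11.84%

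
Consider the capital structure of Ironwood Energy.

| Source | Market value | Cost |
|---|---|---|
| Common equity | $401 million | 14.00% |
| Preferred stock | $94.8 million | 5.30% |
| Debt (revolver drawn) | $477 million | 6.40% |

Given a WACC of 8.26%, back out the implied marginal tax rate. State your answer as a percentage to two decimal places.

37.14%

Total capital V = 401 + 94.8 + 477 = 972.8.
Equity weight = 401/972.8 = 0.4122.
Preferred weight = 94.8/972.8 = 0.0975.
Revolver drawn weight = 477/972.8 = 0.4903.
Equity contribution = 0.4122 × 14% = 5.7710%.
Preferred contribution = 0.0975 × 5.3% = 0.5165%.
Debt contribution must be 8.26% − 6.2875% = 1.9725%.
0.4903 × 6.4% × (1 − T) = 1.9725%  ⇒  (1 − T) = 0.6286.
T = 37.1433%.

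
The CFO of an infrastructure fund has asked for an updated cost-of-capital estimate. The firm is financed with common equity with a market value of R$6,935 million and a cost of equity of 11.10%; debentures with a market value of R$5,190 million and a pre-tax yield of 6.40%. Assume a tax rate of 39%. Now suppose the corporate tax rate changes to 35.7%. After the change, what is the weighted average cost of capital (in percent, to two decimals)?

After the change:
Total capital V = 6935 + 5190 = 12125.
Equity: weight = 6935/12125 = 0.5720; cost = 11.1%.
Debentures: weight = 5190/12125 = 0.4280; after-tax cost = 6.4% × (1 − 35.7%) = 4.1152%.
WACC = 0.5720 × 11.1000% + 0.4280 × 4.1152% = 8.1102%.

8.11%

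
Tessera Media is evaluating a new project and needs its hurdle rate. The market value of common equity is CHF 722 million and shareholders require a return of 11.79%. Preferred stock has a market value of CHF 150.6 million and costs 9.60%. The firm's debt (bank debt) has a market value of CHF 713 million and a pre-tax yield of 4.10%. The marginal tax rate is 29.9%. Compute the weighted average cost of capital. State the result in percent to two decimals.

7.57%

Total capital V = 722 + 150.6 + 713 = 1585.6.
Equity: weight = 722/1585.6 = 0.4553; cost = 11.79%.
Preferred: weight = 150.6/1585.6 = 0.0950; cost = 9.6%.
Bank debt: weight = 713/1585.6 = 0.4497; after-tax cost = 4.1% × (1 − 29.9%) = 2.8741%.
WACC = 0.4553 × 11.7900% + 0.0950 × 9.6000% + 0.4497 × 2.8741% = 7.5728%.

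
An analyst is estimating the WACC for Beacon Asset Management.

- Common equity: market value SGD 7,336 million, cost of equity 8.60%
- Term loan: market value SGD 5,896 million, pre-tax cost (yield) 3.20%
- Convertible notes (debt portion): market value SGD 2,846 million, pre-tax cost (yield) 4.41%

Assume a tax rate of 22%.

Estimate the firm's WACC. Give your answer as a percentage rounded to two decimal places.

5.45%

Total capital V = 7336 + 5896 + 2846 = 16078.
Equity: weight = 7336/16078 = 0.4563; cost = 8.6%.
Term loan: weight = 5896/16078 = 0.3667; after-tax cost = 3.2% × (1 − 22%) = 2.4960%.
Convertible notes (debt portion): weight = 2846/16078 = 0.1770; after-tax cost = 4.41% × (1 − 22%) = 3.4398%.
WACC = 0.4563 × 8.6000% + 0.3667 × 2.4960% + 0.1770 × 3.4398% = 5.4482%.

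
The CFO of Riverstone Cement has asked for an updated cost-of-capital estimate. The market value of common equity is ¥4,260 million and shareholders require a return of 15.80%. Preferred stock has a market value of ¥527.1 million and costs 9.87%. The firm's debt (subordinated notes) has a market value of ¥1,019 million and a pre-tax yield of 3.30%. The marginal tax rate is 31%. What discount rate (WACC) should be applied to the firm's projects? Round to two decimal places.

12.89%

Total capital V = 4260 + 527.1 + 1019 = 5806.1.
Equity: weight = 4260/5806.1 = 0.7337; cost = 15.8%.
Preferred: weight = 527.1/5806.1 = 0.0908; cost = 9.87%.
Subordinated notes: weight = 1019/5806.1 = 0.1755; after-tax cost = 3.3% × (1 − 31%) = 2.2770%.
WACC = 0.7337 × 15.8000% + 0.0908 × 9.8700% + 0.1755 × 2.2770% = 12.8883%.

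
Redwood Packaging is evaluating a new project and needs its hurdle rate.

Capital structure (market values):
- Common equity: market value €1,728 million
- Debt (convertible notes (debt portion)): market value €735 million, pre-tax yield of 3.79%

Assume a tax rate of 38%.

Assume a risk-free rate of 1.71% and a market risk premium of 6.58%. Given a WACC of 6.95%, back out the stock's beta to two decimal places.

Total capital V = 1728 + 735 = 2463.
Equity weight = 1728/2463 = 0.7016.
Convertible notes (debt portion) weight = 735/2463 = 0.2984.
Debt contribution = 0.2984 × 3.79% × (1 − 38%) = 0.7012%.
Required equity contribution = 6.95% − 0.7012% = 6.2488%  ⇒  Re = 8.9067%.
CAPM: 8.9067% = 1.71% + β × 6.58%  ⇒  β = 1.0937.

1.09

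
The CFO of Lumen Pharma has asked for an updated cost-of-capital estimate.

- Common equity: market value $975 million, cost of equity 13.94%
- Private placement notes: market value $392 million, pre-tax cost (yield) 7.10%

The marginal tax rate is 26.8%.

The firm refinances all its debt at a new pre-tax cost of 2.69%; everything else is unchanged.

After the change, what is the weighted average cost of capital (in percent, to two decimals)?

After the change:
Total capital V = 975 + 392 = 1367.
Equity: weight = 975/1367 = 0.7132; cost = 13.94%.
Private placement notes: weight = 392/1367 = 0.2868; after-tax cost = 2.69% × (1 − 26.8%) = 1.9691%.
WACC = 0.7132 × 13.9400% + 0.2868 × 1.9691% = 10.5072%.

10.51%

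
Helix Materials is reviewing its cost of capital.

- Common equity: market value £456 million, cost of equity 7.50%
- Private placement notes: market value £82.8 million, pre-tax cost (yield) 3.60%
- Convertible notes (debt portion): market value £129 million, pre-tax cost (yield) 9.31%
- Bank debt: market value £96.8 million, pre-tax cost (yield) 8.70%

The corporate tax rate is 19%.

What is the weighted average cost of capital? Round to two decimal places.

6.95%

Total capital V = 456 + 82.8 + 129 + 96.8 = 764.6.
Equity: weight = 456/764.6 = 0.5964; cost = 7.5%.
Private placement notes: weight = 82.8/764.6 = 0.1083; after-tax cost = 3.6% × (1 − 19%) = 2.9160%.
Convertible notes (debt portion): weight = 129/764.6 = 0.1687; after-tax cost = 9.31% × (1 − 19%) = 7.5411%.
Bank debt: weight = 96.8/764.6 = 0.1266; after-tax cost = 8.7% × (1 − 19%) = 7.0470%.
WACC = 0.5964 × 7.5000% + 0.1083 × 2.9160% + 0.1687 × 7.5411% + 0.1266 × 7.0470% = 6.9532%.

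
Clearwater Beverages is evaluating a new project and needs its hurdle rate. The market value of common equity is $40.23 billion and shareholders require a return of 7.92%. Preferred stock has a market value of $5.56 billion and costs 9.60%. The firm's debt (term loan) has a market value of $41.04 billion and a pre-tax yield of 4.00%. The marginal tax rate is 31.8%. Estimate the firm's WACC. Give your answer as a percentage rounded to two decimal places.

5.57%

Total capital V = 40.23 + 5.56 + 41.04 = 86.83.
Equity: weight = 40.23/86.83 = 0.4633; cost = 7.92%.
Preferred: weight = 5.56/86.83 = 0.0640; cost = 9.6%.
Term loan: weight = 41.04/86.83 = 0.4726; after-tax cost = 4% × (1 − 31.8%) = 2.7280%.
WACC = 0.4633 × 7.9200% + 0.0640 × 9.6000% + 0.4726 × 2.7280% = 5.5736%.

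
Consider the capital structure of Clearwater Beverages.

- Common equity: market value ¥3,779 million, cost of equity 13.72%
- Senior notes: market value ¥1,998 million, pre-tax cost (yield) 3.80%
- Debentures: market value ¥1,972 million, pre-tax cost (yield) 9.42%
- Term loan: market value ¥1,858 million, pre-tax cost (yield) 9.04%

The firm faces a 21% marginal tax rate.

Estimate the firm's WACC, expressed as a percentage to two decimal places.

Total capital V = 3779 + 1998 + 1972 + 1858 = 9607.
Equity: weight = 3779/9607 = 0.3934; cost = 13.72%.
Senior notes: weight = 1998/9607 = 0.2080; after-tax cost = 3.8% × (1 − 21%) = 3.0020%.
Debentures: weight = 1972/9607 = 0.2053; after-tax cost = 9.42% × (1 − 21%) = 7.4418%.
Term loan: weight = 1858/9607 = 0.1934; after-tax cost = 9.04% × (1 − 21%) = 7.1416%.
WACC = 0.3934 × 13.7200% + 0.2080 × 3.0020% + 0.2053 × 7.4418% + 0.1934 × 7.1416% = 8.9300%.

8.93%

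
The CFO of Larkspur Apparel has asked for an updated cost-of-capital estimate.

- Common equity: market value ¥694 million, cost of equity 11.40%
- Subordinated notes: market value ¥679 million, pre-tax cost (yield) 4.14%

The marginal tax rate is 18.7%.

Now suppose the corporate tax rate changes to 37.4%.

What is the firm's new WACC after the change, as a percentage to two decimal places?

7.04%

After the change:
Total capital V = 694 + 679 = 1373.
Equity: weight = 694/1373 = 0.5055; cost = 11.4%.
Subordinated notes: weight = 679/1373 = 0.4945; after-tax cost = 4.14% × (1 − 37.4%) = 2.5916%.
WACC = 0.5055 × 11.4000% + 0.4945 × 2.5916% = 7.0439%.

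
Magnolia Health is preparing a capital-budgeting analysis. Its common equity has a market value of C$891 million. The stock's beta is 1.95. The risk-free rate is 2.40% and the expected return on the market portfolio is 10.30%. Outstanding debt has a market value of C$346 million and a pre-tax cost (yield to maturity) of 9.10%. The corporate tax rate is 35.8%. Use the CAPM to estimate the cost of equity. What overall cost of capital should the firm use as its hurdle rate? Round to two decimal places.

Market risk premium = 10.3% − 2.4% = 7.9%.
Cost of equity via CAPM: Re = 2.4% + 1.95 × 7.9% = 17.8050%.
Total capital V = 891 + 346 = 1237.
Equity: weight = 891/1237 = 0.7203; cost = 17.805%.
Debt: weight = 346/1237 = 0.2797; after-tax cost = 9.1% × (1 − 35.8%) = 5.8422%.
WACC = 0.7203 × 17.8050% + 0.2797 × 5.8422% = 14.4589%.

14.46%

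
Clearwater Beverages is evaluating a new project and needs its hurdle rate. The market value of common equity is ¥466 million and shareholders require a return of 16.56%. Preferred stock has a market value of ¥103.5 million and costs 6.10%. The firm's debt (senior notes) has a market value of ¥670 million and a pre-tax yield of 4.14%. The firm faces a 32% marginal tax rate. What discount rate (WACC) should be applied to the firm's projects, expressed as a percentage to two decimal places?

Total capital V = 466 + 103.5 + 670 = 1239.5.
Equity: weight = 466/1239.5 = 0.3760; cost = 16.56%.
Preferred: weight = 103.5/1239.5 = 0.0835; cost = 6.1%.
Senior notes: weight = 670/1239.5 = 0.5405; after-tax cost = 4.14% × (1 − 32%) = 2.8152%.
WACC = 0.3760 × 16.5600% + 0.0835 × 6.1000% + 0.5405 × 2.8152% = 8.2570%.

8.26%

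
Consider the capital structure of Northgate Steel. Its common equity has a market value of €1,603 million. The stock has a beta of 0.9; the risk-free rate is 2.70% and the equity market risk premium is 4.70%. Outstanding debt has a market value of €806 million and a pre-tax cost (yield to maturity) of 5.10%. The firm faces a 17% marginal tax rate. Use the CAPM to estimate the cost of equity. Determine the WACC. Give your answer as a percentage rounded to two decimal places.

6.03%

Cost of equity via CAPM: Re = 2.7% + 0.9 × 4.7% = 6.9300%.
Total capital V = 1603 + 806 = 2409.
Equity: weight = 1603/2409 = 0.6654; cost = 6.93%.
Debt: weight = 806/2409 = 0.3346; after-tax cost = 5.1% × (1 − 17%) = 4.2330%.
WACC = 0.6654 × 6.9300% + 0.3346 × 4.2330% = 6.0276%.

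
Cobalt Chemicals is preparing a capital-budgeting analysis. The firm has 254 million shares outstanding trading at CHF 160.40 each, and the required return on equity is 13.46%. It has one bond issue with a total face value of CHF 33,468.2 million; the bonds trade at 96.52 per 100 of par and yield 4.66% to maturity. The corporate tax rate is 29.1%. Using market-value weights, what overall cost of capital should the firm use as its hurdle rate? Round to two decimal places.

Market value of equity E = 160.4 × 254m = 40741.6m. Market value of debt D = 33468.2m × 96.52/100 = 32303.50664m.
Total capital V = 40741.6 + 32303.50664 = 73045.10664.
Equity: weight = 40741.6/73045.10664 = 0.5578; cost = 13.46%.
Bonds outstanding: weight = 32303.50664/73045.10664 = 0.4422; after-tax cost = 4.66% × (1 − 29.1%) = 3.3039%.
WACC = 0.5578 × 13.4600% + 0.4422 × 3.3039% = 8.9686%.

8.97%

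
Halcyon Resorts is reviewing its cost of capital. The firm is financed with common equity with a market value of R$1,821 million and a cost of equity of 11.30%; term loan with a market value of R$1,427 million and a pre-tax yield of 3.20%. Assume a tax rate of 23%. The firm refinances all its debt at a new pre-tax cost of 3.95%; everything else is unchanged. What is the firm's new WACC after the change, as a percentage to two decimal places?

After the change:
Total capital V = 1821 + 1427 = 3248.
Equity: weight = 1821/3248 = 0.5607; cost = 11.3%.
Term loan: weight = 1427/3248 = 0.4393; after-tax cost = 3.95% × (1 − 23%) = 3.0415%.
WACC = 0.5607 × 11.3000% + 0.4393 × 3.0415% = 7.6717%.

7.67%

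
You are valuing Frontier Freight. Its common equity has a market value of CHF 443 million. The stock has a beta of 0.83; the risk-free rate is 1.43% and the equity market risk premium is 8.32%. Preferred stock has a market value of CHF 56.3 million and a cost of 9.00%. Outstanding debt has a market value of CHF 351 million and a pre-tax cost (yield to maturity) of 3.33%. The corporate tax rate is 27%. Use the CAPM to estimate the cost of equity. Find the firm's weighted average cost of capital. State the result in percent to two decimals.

Cost of equity via CAPM: Re = 1.43% + 0.83 × 8.32% = 8.3356%.
Total capital V = 443 + 56.3 + 351 = 850.3.
Equity: weight = 443/850.3 = 0.5210; cost = 8.3356%.
Preferred: weight = 56.3/850.3 = 0.0662; cost = 9%.
Debt: weight = 351/850.3 = 0.4128; after-tax cost = 3.33% × (1 − 27%) = 2.4309%.
WACC = 0.5210 × 8.3356% + 0.0662 × 9.0000% + 0.4128 × 2.4309% = 5.9422%.

5.94%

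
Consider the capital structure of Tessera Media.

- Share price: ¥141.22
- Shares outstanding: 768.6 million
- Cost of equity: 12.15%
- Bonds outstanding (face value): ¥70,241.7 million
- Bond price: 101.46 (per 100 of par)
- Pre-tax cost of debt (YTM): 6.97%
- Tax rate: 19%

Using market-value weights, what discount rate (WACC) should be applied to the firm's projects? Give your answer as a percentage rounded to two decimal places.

9.57%

Market value of equity E = 141.22 × 768.6m = 108541.692m. Market value of debt D = 70241.7m × 101.46/100 = 71267.22882m.
Total capital V = 108541.692 + 71267.22882 = 179808.92082.
Equity: weight = 108541.692/179808.92082 = 0.6037; cost = 12.15%.
Bonds outstanding: weight = 71267.22882/179808.92082 = 0.3963; after-tax cost = 6.97% × (1 − 19%) = 5.6457%.
WACC = 0.6037 × 12.1500% + 0.3963 × 5.6457% = 9.5720%.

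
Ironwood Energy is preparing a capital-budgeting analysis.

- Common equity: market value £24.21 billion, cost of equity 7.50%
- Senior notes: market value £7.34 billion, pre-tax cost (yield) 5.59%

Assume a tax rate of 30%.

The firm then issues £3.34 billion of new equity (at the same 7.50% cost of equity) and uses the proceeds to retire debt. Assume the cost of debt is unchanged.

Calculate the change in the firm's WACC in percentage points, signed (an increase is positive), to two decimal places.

Current WACC:
Total capital V = 24.21 + 7.34 = 31.55.
Equity: weight = 24.21/31.55 = 0.7674; cost = 7.5%.
Senior notes: weight = 7.34/31.55 = 0.2326; after-tax cost = 5.59% × (1 − 30%) = 3.9130%.
WACC = 0.7674 × 7.5000% + 0.2326 × 3.9130% = 6.6655%.
After the change:
Total capital V = 27.55 + 4 = 31.55.
Equity: weight = 27.55/31.55 = 0.8732; cost = 7.5%.
Senior notes: weight = 4/31.55 = 0.1268; after-tax cost = 5.59% × (1 − 30%) = 3.9130%.
WACC = 0.8732 × 7.5000% + 0.1268 × 3.9130% = 7.0452%.
Change in WACC = 7.0452% − 6.6655% = 0.3797 pp.

+0.38 pp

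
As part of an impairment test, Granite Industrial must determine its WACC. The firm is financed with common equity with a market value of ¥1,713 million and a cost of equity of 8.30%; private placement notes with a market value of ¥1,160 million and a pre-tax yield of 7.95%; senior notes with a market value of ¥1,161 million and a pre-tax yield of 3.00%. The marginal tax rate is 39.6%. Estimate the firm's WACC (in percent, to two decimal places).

Total capital V = 1713 + 1160 + 1161 = 4034.
Equity: weight = 1713/4034 = 0.4246; cost = 8.3%.
Private placement notes: weight = 1160/4034 = 0.2876; after-tax cost = 7.95% × (1 − 39.6%) = 4.8018%.
Senior notes: weight = 1161/4034 = 0.2878; after-tax cost = 3% × (1 − 39.6%) = 1.8120%.
WACC = 0.4246 × 8.3000% + 0.2876 × 4.8018% + 0.2878 × 1.8120% = 5.4268%.

5.43%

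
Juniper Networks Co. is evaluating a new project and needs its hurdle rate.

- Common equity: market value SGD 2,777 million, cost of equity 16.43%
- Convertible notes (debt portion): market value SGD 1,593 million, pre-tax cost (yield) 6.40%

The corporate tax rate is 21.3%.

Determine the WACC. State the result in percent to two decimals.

12.28%

Total capital V = 2777 + 1593 = 4370.
Equity: weight = 2777/4370 = 0.6355; cost = 16.43%.
Convertible notes (debt portion): weight = 1593/4370 = 0.3645; after-tax cost = 6.4% × (1 − 21.3%) = 5.0368%.
WACC = 0.6355 × 16.4300% + 0.3645 × 5.0368% = 12.2768%.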